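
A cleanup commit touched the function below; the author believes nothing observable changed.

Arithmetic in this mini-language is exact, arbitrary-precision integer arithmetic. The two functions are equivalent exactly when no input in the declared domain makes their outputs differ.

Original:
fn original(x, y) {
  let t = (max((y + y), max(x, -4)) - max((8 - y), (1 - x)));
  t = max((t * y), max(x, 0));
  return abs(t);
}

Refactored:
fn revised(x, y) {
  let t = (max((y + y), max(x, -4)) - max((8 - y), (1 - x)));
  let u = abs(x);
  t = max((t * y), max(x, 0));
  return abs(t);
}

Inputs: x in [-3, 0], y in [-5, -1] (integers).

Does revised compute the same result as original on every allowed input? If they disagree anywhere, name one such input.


Equivalent — the differences include statement counts differ; also local variable names differ; also min/max/abs usage differs, yet no declared input distinguishes the two.
Spot check at x=-2, y=-3 — original: t := -13 | t := 39 | result 39. revised: t := -13 | u := 2 | t := 39 | result 39. Both give 39.
Checked all 20 inputs in the declared domain: the outputs agree on every one.
verdict: equivalent


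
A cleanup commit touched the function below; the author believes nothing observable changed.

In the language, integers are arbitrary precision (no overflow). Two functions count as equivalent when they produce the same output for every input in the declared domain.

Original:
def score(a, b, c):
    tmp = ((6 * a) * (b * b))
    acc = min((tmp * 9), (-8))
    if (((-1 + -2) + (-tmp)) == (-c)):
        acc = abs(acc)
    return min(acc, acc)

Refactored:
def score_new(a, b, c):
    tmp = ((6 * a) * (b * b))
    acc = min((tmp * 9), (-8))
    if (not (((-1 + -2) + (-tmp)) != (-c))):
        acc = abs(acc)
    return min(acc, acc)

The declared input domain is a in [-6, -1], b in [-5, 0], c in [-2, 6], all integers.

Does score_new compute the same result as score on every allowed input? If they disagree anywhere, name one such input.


Comparing the listings, the differences include: comparison usage differs; also boolean connective usage differs.
Spot check at a=-5, b=-5, c=-1 — score: tmp becomes -750; next acc becomes -6750; next (((-1 + -2) + (-tmp)) == (-c)) evaluates to false; next final value -6750. score_new: tmp becomes -750; next acc becomes -6750; next (not (((-1 + -2) + (-tmp)) != (-c))) evaluates to false; next final value -6750. Both give -6750.
An exhaustive pass over the 324 declared inputs shows identical outputs.
verdict: equivalent


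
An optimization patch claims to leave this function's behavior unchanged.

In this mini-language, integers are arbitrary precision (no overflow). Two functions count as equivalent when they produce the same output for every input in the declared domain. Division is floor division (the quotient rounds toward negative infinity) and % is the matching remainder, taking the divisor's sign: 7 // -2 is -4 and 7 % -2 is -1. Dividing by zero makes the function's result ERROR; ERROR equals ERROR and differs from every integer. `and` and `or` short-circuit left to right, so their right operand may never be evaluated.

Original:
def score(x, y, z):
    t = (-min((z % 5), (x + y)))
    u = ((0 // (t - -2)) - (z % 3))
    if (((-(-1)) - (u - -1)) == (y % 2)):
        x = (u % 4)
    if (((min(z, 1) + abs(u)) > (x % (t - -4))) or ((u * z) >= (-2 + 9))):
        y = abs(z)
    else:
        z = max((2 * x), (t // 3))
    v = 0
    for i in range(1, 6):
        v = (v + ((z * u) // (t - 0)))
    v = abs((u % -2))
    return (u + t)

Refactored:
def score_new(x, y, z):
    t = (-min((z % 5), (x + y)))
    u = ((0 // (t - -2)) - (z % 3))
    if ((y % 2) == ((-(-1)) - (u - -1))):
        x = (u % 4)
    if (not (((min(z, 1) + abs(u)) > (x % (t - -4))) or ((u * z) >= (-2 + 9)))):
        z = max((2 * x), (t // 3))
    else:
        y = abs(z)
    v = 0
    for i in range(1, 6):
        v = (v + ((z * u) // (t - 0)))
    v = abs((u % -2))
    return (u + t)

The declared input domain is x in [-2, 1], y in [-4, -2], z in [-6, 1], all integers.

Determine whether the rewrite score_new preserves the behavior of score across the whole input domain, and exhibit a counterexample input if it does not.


Side by side, the visible changes include: boolean connective usage differs.
One worked example (x=-2, y=-4, z=0) — score: t=6, then u=0, then (((-(-1)) - (u - -1)) == (y % 2)) is true, then x=0, then (((min(z, 1) + abs(u)) > (x % (t - -4))) or ((u * z) >= (-2 + 9))) is false, then z=2, then v=0, then (i=1), then v=0, then (i=2), then v=0, then (i=3), then v=0, then (i=4), then v=0, then (i=5), then v=0, then v=0, then returns 6; score_new: t=6, then u=0, then ((y % 2) == ((-(-1)) - (u - -1))) is true, then x=0, then (not (((min(z, 1) + abs(u)) > (x % (t - -4))) or ((u * z) >= (-2 + 9)))) is true, then z=2, then v=0, then (i=1), then v=0, then (i=2), then v=0, then (i=3), then v=0, then (i=4), then v=0, then (i=5), then v=0, then v=0, then returns 6; agreement on 6.
Every one of the 96 inputs gives matching results.
verdict: equivalent


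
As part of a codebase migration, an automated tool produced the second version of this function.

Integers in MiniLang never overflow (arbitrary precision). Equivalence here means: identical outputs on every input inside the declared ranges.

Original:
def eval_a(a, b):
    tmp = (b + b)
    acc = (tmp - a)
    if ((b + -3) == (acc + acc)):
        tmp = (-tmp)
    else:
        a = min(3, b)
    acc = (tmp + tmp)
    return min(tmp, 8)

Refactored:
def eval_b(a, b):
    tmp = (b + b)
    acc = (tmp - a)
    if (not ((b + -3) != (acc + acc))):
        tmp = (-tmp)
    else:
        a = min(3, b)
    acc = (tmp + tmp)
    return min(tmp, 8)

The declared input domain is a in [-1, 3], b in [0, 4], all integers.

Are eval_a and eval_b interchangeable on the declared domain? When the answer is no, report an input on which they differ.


This is a faithful refactor — boolean connective usage differs; comparison usage differs, but the computed results match everywhere.
Spot check at a=3, b=4 — eval_a: tmp becomes 8; next acc becomes 5; next ((b + -3) == (acc + acc)) evaluates to false; next a becomes 3; next acc becomes 16; next final value 8. eval_b: tmp becomes 8; next acc becomes 5; next (not ((b + -3) != (acc + acc))) evaluates to false; next a becomes 3; next acc becomes 16; next final value 8. Both give 8.
Across all 25 domain points the two functions coincide.
verdict: equivalent


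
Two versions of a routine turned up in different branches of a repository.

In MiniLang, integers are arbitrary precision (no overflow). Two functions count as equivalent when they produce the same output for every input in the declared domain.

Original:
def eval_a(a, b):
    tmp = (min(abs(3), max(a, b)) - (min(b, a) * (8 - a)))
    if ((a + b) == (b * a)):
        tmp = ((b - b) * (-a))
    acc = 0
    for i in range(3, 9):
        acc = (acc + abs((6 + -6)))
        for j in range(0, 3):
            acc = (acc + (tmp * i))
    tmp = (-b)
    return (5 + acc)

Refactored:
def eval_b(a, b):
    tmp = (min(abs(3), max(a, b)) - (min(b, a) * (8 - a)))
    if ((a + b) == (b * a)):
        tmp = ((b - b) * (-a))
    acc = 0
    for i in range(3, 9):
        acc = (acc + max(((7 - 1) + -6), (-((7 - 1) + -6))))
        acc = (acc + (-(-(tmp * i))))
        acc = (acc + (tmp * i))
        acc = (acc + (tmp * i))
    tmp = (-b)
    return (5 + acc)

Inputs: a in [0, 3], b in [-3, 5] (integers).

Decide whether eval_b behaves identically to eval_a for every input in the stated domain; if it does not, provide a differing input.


The two versions differ — the changes include loop structure differs, and arithmetic usage differs, and constant usage differs, and min/max/abs usage differs, and local variable names differ, and statement counts differ.
Spot check at a=3, b=0 — eval_a: tmp becomes 3; next ((a + b) == (b * a)) evaluates to false; next acc becomes 0; next at i=3:; next acc becomes 0; next at j=0:; next acc becomes 9; next at j=1:; next acc becomes 18; next at j=2:; next acc becomes 27; next at i=4:; next acc becomes 27; next at j=0:; next acc becomes 39; next at j=1:; next acc becomes 51; next at j=2:; next acc becomes 63; next at i=5:; next acc becomes 63; next at j=0:; next acc becomes 78; next at j=1:; next acc becomes 93; next at j=2:; next acc becomes 108; next at i=6:; next acc becomes 108; next at j=0:; next acc becomes 126; next at j=1:; next acc becomes 144; next at j=2:; next acc becomes 162; next at i=7:; next acc becomes 162; next at j=0:; next acc becomes 183; next at j=1:; next acc becomes 204; next at j=2:; next acc becomes 225; next at i=8:; next acc becomes 225; next at j=0:; next acc becomes 249; next at j=1:; next acc becomes 273; next at j=2:; next acc becomes 297; next tmp becomes 0; next final value 302. eval_b: tmp becomes 3; next ((a + b) == (b * a)) evaluates to false; next acc becomes 0; next at i=3:; next acc becomes 0; next acc becomes 9; next acc becomes 18; next acc becomes 27; next at i=4:; next acc becomes 27; next acc becomes 39; next acc becomes 51; next acc becomes 63; next at i=5:; next acc becomes 63; next acc becomes 78; next acc becomes 93; next acc becomes 108; next at i=6:; next acc becomes 108; next acc becomes 126; next acc becomes 144; next acc becomes 162; next at i=7:; next acc becomes 162; next acc becomes 183; next acc becomes 204; next acc becomes 225; next at i=8:; next acc becomes 225; next acc becomes 249; next acc becomes 273; next acc becomes 297; next tmp becomes 0; next final value 302. Both give 302.
Checked all 36 inputs in the declared domain: the outputs agree on every one.
verdict: equivalent


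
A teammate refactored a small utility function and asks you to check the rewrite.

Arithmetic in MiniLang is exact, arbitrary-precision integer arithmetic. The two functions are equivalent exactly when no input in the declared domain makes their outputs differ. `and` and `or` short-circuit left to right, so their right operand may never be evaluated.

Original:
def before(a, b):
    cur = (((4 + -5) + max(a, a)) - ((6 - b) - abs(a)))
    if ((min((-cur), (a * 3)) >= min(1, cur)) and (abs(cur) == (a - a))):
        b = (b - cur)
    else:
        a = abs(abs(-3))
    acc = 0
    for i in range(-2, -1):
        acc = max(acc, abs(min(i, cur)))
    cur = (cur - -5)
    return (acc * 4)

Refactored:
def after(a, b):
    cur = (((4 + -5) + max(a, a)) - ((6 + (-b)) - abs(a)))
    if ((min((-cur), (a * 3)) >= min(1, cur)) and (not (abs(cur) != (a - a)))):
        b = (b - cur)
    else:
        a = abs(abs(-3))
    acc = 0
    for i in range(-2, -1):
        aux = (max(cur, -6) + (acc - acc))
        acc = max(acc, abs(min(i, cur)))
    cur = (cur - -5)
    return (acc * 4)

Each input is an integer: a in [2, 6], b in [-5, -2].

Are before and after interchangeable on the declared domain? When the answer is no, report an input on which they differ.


Although statement counts differ; min/max/abs usage differs; local variable names differ; boolean connective usage differs; arithmetic usage differs; constant usage differs; comparison usage differs, 20/20 inputs agree.
verdict: equivalent


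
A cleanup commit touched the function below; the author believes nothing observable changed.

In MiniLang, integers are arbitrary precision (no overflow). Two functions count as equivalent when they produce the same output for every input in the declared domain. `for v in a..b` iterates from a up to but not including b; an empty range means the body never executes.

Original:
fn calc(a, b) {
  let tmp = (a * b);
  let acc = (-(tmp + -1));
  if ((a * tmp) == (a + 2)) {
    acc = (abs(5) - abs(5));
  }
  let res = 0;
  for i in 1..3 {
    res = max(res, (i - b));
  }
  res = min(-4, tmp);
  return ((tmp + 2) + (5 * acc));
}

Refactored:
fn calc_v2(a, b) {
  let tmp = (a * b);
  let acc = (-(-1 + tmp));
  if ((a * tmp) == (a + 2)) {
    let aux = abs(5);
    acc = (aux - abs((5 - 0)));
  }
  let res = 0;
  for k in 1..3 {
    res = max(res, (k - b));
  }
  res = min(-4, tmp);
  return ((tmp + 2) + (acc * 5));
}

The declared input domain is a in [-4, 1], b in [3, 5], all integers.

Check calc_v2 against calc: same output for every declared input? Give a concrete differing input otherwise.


Behavior is preserved: although arithmetic usage differs, plus constant usage differs, plus local variable names differ, plus statement counts differ, the outputs never diverge.
Spot check at a=0, b=3 — calc: tmp becomes 0; next acc becomes 1; next ((a * tmp) == (a + 2)) evaluates to false; next res becomes 0; next at i=1:; next res becomes 0; next at i=2:; next res becomes 0; next res becomes -4; next final value 7. calc_v2: tmp becomes 0; next acc becomes 1; next ((a * tmp) == (a + 2)) evaluates to false; next res becomes 0; next at k=1:; next res becomes 0; next at k=2:; next res becomes 0; next res becomes -4; next final value 7. Both give 7.
Every one of the 18 inputs gives matching results.
verdict: equivalent


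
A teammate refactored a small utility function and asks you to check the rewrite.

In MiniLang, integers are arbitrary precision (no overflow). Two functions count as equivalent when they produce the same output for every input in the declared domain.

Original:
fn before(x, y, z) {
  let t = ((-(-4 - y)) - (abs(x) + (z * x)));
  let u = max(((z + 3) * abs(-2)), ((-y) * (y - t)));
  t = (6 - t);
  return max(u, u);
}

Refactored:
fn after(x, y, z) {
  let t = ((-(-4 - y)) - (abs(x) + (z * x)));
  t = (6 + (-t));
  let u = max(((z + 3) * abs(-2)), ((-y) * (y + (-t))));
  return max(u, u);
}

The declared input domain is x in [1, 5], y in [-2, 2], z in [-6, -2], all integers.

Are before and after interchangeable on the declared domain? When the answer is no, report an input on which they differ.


Consider the input x=1, y=-2, z=-6.
before: t := 7 | u := -6 | t := -1 | result -6
after: t := 7 | t := -1 | u := -2 | result -2
-6 and -2 differ, so these are not the same function on this domain.
verdict: not equivalent; witness: x=1, y=-2, z=-6


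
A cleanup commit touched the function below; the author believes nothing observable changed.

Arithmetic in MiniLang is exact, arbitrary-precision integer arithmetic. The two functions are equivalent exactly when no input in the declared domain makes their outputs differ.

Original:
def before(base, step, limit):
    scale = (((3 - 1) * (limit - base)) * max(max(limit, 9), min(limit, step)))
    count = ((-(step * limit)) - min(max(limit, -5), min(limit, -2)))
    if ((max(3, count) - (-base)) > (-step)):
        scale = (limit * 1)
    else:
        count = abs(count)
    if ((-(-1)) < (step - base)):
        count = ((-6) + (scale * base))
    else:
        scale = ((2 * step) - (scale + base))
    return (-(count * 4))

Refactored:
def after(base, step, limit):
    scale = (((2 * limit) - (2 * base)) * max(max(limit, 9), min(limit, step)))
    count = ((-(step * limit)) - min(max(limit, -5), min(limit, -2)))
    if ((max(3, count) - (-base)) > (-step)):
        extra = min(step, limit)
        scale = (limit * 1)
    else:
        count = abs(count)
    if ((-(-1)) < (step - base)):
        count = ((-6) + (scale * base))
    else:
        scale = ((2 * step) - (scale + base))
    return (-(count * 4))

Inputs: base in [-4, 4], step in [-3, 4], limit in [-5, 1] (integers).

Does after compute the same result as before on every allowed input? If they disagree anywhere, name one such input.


Side by side, the visible changes include: local variable names differ, and arithmetic usage differs, and statement counts differ, and constant usage differs, and min/max/abs usage differs.
As a probe, take base=-3, step=0, limit=-3: before runs scale=0, then count=3, then ((max(3, count) - (-base)) > (-step)) is false, then count=3, then ((-(-1)) < (step - base)) is true, then count=-6, then returns 24; after runs scale=0, then count=3, then ((max(3, count) - (-base)) > (-step)) is false, then count=3, then ((-(-1)) < (step - base)) is true, then count=-6, then returns 24; both end at 24.
Across all 504 domain points the two functions coincide.
verdict: equivalent


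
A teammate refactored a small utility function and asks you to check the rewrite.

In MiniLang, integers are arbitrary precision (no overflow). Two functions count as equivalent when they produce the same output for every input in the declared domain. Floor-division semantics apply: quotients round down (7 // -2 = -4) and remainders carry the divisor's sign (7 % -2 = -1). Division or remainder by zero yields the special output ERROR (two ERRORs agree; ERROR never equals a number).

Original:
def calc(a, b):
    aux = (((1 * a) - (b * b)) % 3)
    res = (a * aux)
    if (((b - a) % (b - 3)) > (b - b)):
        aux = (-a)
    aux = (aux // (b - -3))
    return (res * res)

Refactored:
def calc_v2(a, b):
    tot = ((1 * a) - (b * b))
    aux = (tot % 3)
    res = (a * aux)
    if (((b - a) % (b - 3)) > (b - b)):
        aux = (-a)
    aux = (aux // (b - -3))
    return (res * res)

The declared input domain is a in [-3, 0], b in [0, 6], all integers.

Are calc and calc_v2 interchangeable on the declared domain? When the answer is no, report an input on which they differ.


Reading the diff, among the changes: local variable names differ; also statement counts differ.
One worked example (a=-3, b=4) — calc: aux=2, then res=-6, then (((b - a) % (b - 3)) > (b - b)) is false, then aux=0, then returns 36; calc_v2: tot=-19, then aux=2, then res=-6, then (((b - a) % (b - 3)) > (b - b)) is false, then aux=0, then returns 36; agreement on 36.
An exhaustive pass over the 28 declared inputs shows identical outputs.
verdict: equivalent


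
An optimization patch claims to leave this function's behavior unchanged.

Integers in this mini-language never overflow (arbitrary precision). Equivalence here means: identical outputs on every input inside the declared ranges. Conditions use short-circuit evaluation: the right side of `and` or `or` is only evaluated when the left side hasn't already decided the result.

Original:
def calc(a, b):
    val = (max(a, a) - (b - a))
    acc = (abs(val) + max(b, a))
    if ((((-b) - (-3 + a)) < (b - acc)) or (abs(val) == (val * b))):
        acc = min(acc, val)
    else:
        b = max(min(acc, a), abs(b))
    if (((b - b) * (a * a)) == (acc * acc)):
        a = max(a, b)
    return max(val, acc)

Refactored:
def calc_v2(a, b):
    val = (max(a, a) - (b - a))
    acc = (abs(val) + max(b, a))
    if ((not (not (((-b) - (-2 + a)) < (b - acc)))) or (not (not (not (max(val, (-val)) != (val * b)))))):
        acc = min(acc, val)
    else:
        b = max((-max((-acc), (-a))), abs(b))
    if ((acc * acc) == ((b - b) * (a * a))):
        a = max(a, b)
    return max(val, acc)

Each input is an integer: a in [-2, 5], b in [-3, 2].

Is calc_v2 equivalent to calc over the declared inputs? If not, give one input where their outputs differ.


Equivalent. The edit looks behavioral (`-3` became `-2`), but over these ranges it never changes the outcome.
An exhaustive pass over the 48 declared inputs shows identical outputs.
One worked example (a=3, b=1) — calc: val := 5 | acc := 8 | ((((-b) - (-3 + a)) < (b - acc)) or (abs(val) == (val * b))): true | acc := 5 | (((b - b) * (a * a)) == (acc * acc)): false | result 5; calc_v2: val := 5 | acc := 8 | ((not (not (((-b) - (-2 + a)) < (b - acc)))) or (not (not (not (max(val, (-val)) != (val * b)))))): true | acc := 5 | ((acc * acc) == ((b - b) * (a * a))): false | result 5; agreement on 5.
verdict: equivalent


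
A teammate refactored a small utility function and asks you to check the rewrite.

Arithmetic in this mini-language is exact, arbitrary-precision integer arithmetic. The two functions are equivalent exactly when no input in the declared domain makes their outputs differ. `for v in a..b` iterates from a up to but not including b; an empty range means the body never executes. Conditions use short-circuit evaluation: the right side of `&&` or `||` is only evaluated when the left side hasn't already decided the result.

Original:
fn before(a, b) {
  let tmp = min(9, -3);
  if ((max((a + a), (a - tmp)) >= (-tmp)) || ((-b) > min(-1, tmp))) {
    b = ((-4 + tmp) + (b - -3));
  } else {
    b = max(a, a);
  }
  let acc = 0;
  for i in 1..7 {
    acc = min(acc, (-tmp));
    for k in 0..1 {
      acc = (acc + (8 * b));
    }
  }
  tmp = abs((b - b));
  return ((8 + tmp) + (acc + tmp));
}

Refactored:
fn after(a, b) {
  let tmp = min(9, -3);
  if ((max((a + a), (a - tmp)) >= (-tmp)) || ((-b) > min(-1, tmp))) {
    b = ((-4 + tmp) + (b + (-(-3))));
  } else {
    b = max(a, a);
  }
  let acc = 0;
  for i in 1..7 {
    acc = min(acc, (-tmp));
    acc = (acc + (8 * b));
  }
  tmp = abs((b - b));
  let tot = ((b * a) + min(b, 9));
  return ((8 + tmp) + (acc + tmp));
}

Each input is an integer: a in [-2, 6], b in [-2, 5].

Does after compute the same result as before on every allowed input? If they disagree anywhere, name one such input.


Changes here: loop structure differs; and min/max/abs usage differs; and constant usage differs; and local variable names differ; and arithmetic usage differs; the full 72-point sweep finds no disagreement.
verdict: equivalent


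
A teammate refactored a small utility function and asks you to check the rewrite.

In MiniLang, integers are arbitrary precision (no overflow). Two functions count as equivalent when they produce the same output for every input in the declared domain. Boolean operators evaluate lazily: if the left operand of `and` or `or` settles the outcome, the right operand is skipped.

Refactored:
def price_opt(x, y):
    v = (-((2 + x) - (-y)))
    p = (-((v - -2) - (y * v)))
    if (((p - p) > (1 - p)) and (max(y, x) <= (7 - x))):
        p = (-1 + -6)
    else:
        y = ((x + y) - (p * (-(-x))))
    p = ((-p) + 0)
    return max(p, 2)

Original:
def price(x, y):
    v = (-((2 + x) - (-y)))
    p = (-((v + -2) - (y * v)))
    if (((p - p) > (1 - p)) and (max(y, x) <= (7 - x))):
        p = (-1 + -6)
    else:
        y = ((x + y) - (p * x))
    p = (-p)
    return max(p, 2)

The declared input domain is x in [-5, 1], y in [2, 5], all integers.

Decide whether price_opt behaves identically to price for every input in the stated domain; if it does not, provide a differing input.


Input x=-5, y=2: 7 from price versus 2 from price_opt.
verdict: not equivalent; witness: x=-5, y=2


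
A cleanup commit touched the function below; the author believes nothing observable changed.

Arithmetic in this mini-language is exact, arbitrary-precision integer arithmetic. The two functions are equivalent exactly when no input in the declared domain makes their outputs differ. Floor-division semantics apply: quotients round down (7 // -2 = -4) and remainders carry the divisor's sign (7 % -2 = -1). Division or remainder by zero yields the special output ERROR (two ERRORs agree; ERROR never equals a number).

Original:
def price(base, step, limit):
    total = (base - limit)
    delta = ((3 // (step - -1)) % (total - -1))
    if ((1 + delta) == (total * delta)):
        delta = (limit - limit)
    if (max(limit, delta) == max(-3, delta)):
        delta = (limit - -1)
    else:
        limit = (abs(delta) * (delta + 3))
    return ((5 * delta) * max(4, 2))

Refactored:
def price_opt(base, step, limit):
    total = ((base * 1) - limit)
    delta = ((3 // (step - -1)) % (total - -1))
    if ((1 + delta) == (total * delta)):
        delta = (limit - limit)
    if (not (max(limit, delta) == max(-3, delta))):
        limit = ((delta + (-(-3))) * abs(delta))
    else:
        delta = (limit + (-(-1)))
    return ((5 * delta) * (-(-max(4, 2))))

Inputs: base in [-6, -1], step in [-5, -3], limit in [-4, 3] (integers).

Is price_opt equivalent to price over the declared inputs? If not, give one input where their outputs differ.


The two are interchangeable: arithmetic usage differs, boolean connective usage differs, constant usage differs, and every declared input agrees.
One worked example (base=-3, step=-3, limit=1) — price: total=-4, then delta=-2, then ((1 + delta) == (total * delta)) is false, then (max(limit, delta) == max(-3, delta)) is false, then limit=2, then returns -40; price_opt: total=-4, then delta=-2, then ((1 + delta) == (total * delta)) is false, then (not (max(limit, delta) == max(-3, delta))) is true, then limit=2, then returns -40; agreement on -40.
Every one of the 144 inputs gives matching results.
verdict: equivalent


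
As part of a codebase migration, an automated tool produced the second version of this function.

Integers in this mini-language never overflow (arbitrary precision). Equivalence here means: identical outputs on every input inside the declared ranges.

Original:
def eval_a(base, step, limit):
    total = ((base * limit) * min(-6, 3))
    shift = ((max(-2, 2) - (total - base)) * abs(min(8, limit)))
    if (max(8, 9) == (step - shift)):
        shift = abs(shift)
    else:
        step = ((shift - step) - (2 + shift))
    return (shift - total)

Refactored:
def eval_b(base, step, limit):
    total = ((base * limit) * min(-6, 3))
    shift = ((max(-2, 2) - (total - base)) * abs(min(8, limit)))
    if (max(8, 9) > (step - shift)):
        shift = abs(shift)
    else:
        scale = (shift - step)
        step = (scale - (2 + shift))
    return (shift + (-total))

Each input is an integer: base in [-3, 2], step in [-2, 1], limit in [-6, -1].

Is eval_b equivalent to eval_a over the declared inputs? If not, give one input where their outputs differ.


These are not equivalent — on base=1, step=-2, limit=-1 the outputs split (-9 vs -3).
eval_a: total=6, then shift=-3, then (max(8, 9) == (step - shift)) is false, then step=0, then returns -9
eval_b: total=6, then shift=-3, then (max(8, 9) > (step - shift)) is true, then shift=3, then returns -3
verdict: not equivalent; witness: base=1, step=-2, limit=-1


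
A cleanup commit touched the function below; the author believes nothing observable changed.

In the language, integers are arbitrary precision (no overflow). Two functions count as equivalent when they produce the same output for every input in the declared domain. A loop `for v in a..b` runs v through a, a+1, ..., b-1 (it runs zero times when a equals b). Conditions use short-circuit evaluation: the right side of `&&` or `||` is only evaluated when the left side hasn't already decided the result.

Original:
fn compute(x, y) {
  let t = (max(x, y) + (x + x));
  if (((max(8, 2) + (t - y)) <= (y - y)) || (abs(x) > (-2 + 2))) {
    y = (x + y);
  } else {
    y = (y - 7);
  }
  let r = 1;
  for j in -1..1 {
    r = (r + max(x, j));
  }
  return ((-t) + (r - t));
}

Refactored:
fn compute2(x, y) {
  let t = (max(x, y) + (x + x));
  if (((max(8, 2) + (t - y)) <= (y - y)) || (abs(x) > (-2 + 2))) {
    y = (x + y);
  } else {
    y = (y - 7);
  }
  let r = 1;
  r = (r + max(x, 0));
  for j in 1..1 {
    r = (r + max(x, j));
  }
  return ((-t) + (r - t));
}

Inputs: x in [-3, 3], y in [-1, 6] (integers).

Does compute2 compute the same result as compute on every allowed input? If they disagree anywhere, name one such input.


There is a counterexample at x=-3, y=-1: 14 on one side, 15 on the other.
compute: t = -7; (((max(8, 2) + (t - y)) <= (y - y)) || (abs(x) > (-2 + 2))) -> true; y = -4; r = 1; [j=-1]; r = 0; [j=0]; r = 0; return 14
compute2: t = -7; (((max(8, 2) + (t - y)) <= (y - y)) || (abs(x) > (-2 + 2))) -> true; y = -4; r = 1; r = 1; the j loop: no iterations; return 15
verdict: not equivalent; witness: x=-3, y=-1


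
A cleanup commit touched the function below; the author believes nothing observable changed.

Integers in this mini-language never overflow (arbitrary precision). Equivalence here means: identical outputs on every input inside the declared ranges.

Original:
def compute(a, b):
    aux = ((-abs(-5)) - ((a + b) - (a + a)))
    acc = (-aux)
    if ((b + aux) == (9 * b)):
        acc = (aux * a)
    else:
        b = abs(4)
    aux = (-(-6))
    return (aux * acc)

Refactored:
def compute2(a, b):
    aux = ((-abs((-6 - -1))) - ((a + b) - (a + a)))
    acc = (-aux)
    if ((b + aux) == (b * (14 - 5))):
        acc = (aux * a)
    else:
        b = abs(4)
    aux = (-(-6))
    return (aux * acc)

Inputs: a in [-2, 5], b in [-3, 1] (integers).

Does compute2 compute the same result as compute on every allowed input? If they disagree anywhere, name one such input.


The two versions differ — the changes include constant usage differs, plus arithmetic usage differs.
As a probe, take a=1, b=-3: compute runs aux=-1, then acc=1, then ((b + aux) == (9 * b)) is false, then b=4, then aux=6, then returns 6; compute2 runs aux=-1, then acc=1, then ((b + aux) == (b * (14 - 5))) is false, then b=4, then aux=6, then returns 6; both end at 6.
Every one of the 40 inputs gives matching results.
verdict: equivalent


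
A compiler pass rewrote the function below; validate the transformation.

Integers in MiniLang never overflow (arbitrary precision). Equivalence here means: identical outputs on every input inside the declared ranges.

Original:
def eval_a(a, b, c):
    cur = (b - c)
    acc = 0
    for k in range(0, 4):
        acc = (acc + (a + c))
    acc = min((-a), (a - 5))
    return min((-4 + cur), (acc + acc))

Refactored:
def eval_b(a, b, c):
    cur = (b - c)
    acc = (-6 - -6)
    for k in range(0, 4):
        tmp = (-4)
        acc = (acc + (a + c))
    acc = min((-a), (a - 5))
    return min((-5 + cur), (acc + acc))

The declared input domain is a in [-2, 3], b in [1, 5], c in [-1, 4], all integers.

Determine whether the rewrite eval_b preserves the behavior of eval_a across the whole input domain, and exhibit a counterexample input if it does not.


Evaluate both at a=2, b=1, c=3.
eval_a: cur = -2; acc = 0; [k=0]; acc = 5; [k=1]; acc = 10; [k=2]; acc = 15; [k=3]; acc = 20; acc = -3; return -6
eval_b: cur = -2; acc = 0; [k=0]; tmp = -4; acc = 5; [k=1]; tmp = -4; acc = 10; [k=2]; tmp = -4; acc = 15; [k=3]; tmp = -4; acc = 20; acc = -3; return -7
-6 != -7, so the rewrite changes behavior.
verdict: not equivalent; witness: a=2, b=1, c=3


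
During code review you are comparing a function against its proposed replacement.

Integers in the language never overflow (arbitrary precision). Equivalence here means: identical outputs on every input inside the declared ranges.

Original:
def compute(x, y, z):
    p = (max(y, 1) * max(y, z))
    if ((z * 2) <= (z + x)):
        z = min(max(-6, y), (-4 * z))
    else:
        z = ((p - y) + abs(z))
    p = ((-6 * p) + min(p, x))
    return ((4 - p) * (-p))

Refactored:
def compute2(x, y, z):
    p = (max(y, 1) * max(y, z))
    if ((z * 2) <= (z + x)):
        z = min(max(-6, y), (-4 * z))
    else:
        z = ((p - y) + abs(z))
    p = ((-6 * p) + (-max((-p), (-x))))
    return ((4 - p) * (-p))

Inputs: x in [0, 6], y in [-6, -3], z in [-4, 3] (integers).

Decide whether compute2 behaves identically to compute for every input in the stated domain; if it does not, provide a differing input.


The two are interchangeable: min/max/abs usage differs, and every declared input agrees.
Spot check at x=3, y=-5, z=-4 — compute: p := -4 | ((z * 2) <= (z + x)): true | z := -5 | p := 20 | result 320. compute2: p := -4 | ((z * 2) <= (z + x)): true | z := -5 | p := 20 | result 320. Both give 320.
Every one of the 224 inputs gives matching results.
verdict: equivalent


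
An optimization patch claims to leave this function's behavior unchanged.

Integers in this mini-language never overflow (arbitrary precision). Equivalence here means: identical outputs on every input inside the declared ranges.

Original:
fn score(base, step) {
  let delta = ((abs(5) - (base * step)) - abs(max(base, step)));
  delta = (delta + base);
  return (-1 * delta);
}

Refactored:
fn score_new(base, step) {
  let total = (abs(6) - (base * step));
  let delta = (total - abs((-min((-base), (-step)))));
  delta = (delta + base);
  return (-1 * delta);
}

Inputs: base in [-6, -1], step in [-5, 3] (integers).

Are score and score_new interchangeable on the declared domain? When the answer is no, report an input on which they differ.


Consider the input base=-6, step=-5.
score: delta := -30 | delta := -36 | result 36
score_new: total := -24 | delta := -29 | delta := -35 | result 35
36 and 35 differ, so these are not the same function on this domain.
verdict: not equivalent; witness: base=-6, step=-5


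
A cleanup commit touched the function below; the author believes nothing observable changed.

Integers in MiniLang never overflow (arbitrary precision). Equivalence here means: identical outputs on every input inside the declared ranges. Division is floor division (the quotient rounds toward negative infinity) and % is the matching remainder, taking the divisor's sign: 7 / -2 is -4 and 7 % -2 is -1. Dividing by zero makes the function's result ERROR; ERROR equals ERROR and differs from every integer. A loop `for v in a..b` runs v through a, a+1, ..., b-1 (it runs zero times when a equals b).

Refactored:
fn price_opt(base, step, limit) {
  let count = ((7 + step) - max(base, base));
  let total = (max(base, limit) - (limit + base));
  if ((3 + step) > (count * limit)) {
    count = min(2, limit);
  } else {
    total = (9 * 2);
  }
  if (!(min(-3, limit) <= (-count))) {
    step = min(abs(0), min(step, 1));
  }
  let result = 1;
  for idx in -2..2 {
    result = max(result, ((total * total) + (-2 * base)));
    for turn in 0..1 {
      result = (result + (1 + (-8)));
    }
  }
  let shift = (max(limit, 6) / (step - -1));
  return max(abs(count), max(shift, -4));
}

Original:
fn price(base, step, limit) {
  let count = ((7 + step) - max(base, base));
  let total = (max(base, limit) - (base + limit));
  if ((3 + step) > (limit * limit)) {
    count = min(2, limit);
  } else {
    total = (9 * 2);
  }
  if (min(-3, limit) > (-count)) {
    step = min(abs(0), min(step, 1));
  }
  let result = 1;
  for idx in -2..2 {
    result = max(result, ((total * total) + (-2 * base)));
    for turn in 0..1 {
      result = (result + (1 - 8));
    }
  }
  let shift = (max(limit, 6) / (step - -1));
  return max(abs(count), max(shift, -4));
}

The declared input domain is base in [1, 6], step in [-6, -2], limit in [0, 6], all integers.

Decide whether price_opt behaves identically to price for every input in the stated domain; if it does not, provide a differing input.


Try base=2, step=-6, limit=4.
price: count=-1, then total=-2, then ((3 + step) > (limit * limit)) is false, then total=18, then (min(-3, limit) > (-count)) is false, then result=1, then (idx=-2), then result=320, then (turn=0), then result=313, then (idx=-1), then result=320, then (turn=0), then result=313, then (idx=0), then result=320, then (turn=0), then result=313, then (idx=1), then result=320, then (turn=0), then result=313, then shift=-2, then returns 1
price_opt: count=-1, then total=-2, then ((3 + step) > (count * limit)) is true, then count=2, then (!(min(-3, limit) <= (-count))) is false, then result=1, then (idx=-2), then result=1, then (turn=0), then result=-6, then (idx=-1), then result=0, then (turn=0), then result=-7, then (idx=0), then result=0, then (turn=0), then result=-7, then (idx=1), then result=0, then (turn=0), then result=-7, then shift=-2, then returns 2
1 and 2 differ, so these are not the same function on this domain.
verdict: not equivalent; witness: base=2, step=-6, limit=4


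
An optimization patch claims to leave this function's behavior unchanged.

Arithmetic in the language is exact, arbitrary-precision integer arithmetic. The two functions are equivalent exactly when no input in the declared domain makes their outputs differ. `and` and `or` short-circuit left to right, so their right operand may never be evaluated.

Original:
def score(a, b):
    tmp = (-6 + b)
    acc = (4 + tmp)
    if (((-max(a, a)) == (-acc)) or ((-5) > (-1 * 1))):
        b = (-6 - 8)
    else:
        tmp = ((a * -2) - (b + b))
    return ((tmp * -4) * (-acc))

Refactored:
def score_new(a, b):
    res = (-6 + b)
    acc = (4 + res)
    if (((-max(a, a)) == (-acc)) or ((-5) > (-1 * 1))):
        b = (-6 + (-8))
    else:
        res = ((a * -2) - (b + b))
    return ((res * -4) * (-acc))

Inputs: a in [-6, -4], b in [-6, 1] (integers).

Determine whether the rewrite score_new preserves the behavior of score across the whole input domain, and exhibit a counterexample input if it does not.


Comparing the listings, the differences include: arithmetic usage differs; and local variable names differ.
One worked example (a=-4, b=-6) — score: tmp becomes -12; next acc becomes -8; next (((-max(a, a)) == (-acc)) or ((-5) > (-1 * 1))) evaluates to false; next tmp becomes 20; next final value -640; score_new: res becomes -12; next acc becomes -8; next (((-max(a, a)) == (-acc)) or ((-5) > (-1 * 1))) evaluates to false; next res becomes 20; next final value -640; agreement on -640.
Checked all 24 inputs in the declared domain: the outputs agree on every one.
verdict: equivalent


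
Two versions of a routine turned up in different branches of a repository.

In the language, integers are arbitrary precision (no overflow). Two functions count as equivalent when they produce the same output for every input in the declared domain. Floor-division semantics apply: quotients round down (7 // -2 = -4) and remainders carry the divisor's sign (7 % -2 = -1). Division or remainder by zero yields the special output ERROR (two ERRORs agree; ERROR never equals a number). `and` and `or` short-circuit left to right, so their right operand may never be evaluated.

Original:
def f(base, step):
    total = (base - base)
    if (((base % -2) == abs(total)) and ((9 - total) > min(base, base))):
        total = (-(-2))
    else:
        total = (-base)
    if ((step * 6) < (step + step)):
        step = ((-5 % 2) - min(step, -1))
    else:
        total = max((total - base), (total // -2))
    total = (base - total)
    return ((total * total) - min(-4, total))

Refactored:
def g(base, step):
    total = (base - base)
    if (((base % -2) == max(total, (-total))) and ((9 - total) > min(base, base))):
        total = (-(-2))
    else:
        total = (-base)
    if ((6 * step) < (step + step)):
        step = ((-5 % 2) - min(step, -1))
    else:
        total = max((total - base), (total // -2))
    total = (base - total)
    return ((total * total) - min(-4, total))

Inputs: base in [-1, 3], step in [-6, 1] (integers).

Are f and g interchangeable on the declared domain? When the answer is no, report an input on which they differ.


Side by side, the visible changes include: min/max/abs usage differs.
Spot check at base=-1, step=0 — f: total = 0; (((base % -2) == abs(total)) and ((9 - total) > min(base, base))) -> false; total = 1; ((step * 6) < (step + step)) -> false; total = 2; total = -3; return 13. g: total = 0; (((base % -2) == max(total, (-total))) and ((9 - total) > min(base, base))) -> false; total = 1; ((6 * step) < (step + step)) -> false; total = 2; total = -3; return 13. Both give 13.
Sweeping the whole domain (40 inputs) finds no disagreement.
verdict: equivalent


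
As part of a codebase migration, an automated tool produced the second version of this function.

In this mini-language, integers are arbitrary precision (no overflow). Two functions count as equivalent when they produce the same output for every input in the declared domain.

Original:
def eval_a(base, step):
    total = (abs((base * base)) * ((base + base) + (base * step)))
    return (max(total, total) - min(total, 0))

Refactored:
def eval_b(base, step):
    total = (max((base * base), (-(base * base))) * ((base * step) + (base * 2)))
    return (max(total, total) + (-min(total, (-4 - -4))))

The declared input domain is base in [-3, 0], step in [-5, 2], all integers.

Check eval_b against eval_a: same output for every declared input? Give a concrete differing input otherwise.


Differences: constant usage differs, and arithmetic usage differs, and min/max/abs usage differs — yet all 32 inputs agree.
verdict: equivalent


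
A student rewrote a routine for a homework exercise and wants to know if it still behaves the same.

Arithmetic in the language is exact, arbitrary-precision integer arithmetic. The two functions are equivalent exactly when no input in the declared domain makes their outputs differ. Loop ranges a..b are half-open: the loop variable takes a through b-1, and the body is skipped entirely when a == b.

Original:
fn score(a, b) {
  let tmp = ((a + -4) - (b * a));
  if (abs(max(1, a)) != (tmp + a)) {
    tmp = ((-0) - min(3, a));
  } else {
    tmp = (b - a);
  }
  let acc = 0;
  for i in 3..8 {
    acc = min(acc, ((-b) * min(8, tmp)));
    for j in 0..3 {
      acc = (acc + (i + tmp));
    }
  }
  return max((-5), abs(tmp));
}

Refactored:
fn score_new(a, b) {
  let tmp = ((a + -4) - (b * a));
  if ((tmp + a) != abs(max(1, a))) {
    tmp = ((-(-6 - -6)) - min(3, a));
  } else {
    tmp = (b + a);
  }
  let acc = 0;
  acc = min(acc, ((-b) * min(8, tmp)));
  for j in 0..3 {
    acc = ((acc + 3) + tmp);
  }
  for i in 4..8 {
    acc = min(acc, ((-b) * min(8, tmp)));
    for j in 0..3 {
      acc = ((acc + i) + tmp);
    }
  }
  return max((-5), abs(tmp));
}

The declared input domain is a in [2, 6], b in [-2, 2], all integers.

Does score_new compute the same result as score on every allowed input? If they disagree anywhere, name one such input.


These are not equivalent — on a=2, b=-1 the outputs split (3 vs 1).
score: tmp = 0; (abs(max(1, a)) != (tmp + a)) -> false; tmp = -3; acc = 0; [i=3]; acc = -3; [j=0]; acc = -3; [j=1]; acc = -3; [j=2]; acc = -3; [i=4]; acc = -3; [j=0]; acc = -2; [j=1]; acc = -1; [j=2]; acc = 0; [i=5]; acc = -3; [j=0]; acc = -1; [j=1]; acc = 1; [j=2]; acc = 3; [i=6]; acc = -3; [j=0]; acc = 0; [j=1]; acc = 3; [j=2]; acc = 6; [i=7]; acc = -3; [j=0]; acc = 1; [j=1]; acc = 5; [j=2]; acc = 9; return 3
score_new: tmp = 0; ((tmp + a) != abs(max(1, a))) -> false; tmp = 1; acc = 0; acc = 0; [j=0]; acc = 4; [j=1]; acc = 8; [j=2]; acc = 12; [i=4]; acc = 1; [j=0]; acc = 6; [j=1]; acc = 11; [j=2]; acc = 16; [i=5]; acc = 1; [j=0]; acc = 7; [j=1]; acc = 13; [j=2]; acc = 19; [i=6]; acc = 1; [j=0]; acc = 8; [j=1]; acc = 15; [j=2]; acc = 22; [i=7]; acc = 1; [j=0]; acc = 9; [j=1]; acc = 17; [j=2]; acc = 25; return 1
verdict: not equivalent; witness: a=2, b=-1
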